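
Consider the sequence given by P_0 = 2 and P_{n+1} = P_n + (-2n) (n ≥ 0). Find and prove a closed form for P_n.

Claim: P_n = -n^2 + n + 2.

Base case: P_0 = 2, and -0^2 + 0 + 2 = 2.
Assume P_m = -m^2 + m + 2.
Then P_{m+1} = P_m + (-2m) = (-m^2 + m + 2) + (-2m) = -m^2 − m + 2,
and -(m+1)^2 + (m+1) + 2 = -m^2 − m + 2.
Hence P_n = -n^2 + n + 2 for every n ≥ 0, by induction.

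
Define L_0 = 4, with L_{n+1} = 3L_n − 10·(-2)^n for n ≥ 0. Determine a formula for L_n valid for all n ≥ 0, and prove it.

Claim: L_n = 2·3^n + 2·(-2)^n.

Base case: L_0 = 4, and 2·3^0 + 2·(-2)^0 = 2 + 2 = 4.
Assume L_k = 2·3^k + 2·(-2)^k for some k ≥ 0.
Then L_{k+1} = 3L_k − 10·(-2)^k = 3·(2·3^k + 2·(-2)^k) − 10·(-2)^k = 2·3^{k+1} + 6·(-2)^k − 10·(-2)^k = 2·3^{k+1} − 4·(-2)^k = 2·3^{k+1} + 2·(-2)^{k+1}.
By induction, L_n = 2·3^n + 2·(-2)^n for all n ≥ 0.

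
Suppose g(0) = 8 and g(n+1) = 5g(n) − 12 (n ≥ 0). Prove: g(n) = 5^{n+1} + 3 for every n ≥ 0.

Base case: g(0) = 8, and 5^{0+1} + 3 = 5 + 3 = 8.
Assume g(r) = 5^{r+1} + 3 for some r ≥ 0.
Then g(r+1) = 5g(r) − 12 = 5·(5^{r+1} + 3) − 12 = 5^{r+2} + 15 − 12 = 5^{r+2} + 3.
By induction, g(n) = 5^{n+1} + 3 for all n ≥ 0.

g(n) = 5^{n+1} + 3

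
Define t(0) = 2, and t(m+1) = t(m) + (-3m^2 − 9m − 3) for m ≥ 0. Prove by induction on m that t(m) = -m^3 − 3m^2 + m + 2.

Base case: t(0) = 2, and -0^3 − 3·0^2 + 0 + 2 = 2.
Assume t(j) = -j^3 − 3j^2 + j + 2.
Then t(j+1) = t(j) + (-3j^2 − 9j − 3) = (-j^3 − 3j^2 + j + 2) + (-3j^2 − 9j − 3) = -j^3 − 6j^2 − 8j − 1,
and -(j+1)^3 − 3·(j+1)^2 + (j+1) + 2 = -j^3 − 6j^2 − 8j − 1.
By induction, t(m) = -m^3 − 3m^2 + m + 2 for all m ≥ 0.

t(m) = -m^3 − 3m^2 + m + 2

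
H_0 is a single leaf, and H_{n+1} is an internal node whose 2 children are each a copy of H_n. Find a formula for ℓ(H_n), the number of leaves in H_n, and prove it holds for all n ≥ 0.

Claim: ℓ(H_n) = 2^n.

Base case: ℓ(H_0) = 1, and 2^0 = 1.
Assume ℓ(H_j) = 2^j.
Then ℓ(H_{j+1}) = 2·ℓ(H_j) = 2·2^j = 2^{j+1}.
This completes the inductive step, so ℓ(H_n) = 2^n for all n ≥ 0.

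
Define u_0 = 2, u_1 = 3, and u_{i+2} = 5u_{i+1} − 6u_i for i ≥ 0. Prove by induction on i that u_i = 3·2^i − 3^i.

Base cases: u_0 = 2 and 3·2^0 − 3^0 = 2; u_1 = 3 and 3·2^1 − 3^1 = 3.
Assume u_j = 3·2^j − 3^j for all 0 ≤ j ≤ r, where r ≥ 1.
Then u_{r+1} = 5u_r − 6u_{r−1} = 5·(3·2^r − 3^r) − 6·(3·2^{r−1} − 3^{r−1}) = 3·(5·2 − 6)2^{r−1} − (5·3 − 6)3^{r−1} = 12·2^{r−1} − 9·3^{r−1} = 3·2^{r+1} − 3^{r+1}.
By strong induction, u_i = 3·2^i − 3^i for all i ≥ 0.

u_i = 3·2^i − 3^i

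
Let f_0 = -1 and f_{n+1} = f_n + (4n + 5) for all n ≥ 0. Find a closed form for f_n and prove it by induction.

Claim: f_n = 2n^2 + 3n − 1.

Base case: f_0 = -1, and 2·0^2 + 3·0 − 1 = -1.
Assume f_m = 2m^2 + 3m − 1.
Then f_{m+1} = f_m + (4m + 5) = (2m^2 + 3m − 1) + (4m + 5) = 2m^2 + 7m + 4,
and 2·(m+1)^2 + 3·(m+1) − 1 = 2m^2 + 7m + 4.
This completes the inductive step, so f_n = 2n^2 + 3n − 1 for all n ≥ 0.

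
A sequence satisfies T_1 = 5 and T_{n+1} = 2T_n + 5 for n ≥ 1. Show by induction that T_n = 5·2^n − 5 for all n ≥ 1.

Base case: T_1 = 5, and 5·2^1 − 5 = 10 − 5 = 5.
Assume T_k = 5·2^k − 5 for some k ≥ 1.
Then T_{k+1} = 2T_k + 5 = 2·(5·2^k − 5) + 5 = 10·2^k − 10 + 5 = 5·2^{k+1} − 5.
By induction, T_n = 5·2^n − 5 for all n ≥ 1.

T_n = 5·2^n − 5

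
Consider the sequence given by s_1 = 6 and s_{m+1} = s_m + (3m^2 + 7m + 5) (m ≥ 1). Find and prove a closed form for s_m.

Claim: s_m = m^3 + 2m^2 + 2m + 1.

Base case: s_1 = 6, and 1^3 + 2·1^2 + 2·1 + 1 = 6.
Assume s_j = j^3 + 2j^2 + 2j + 1.
Then s_{j+1} = s_j + (3j^2 + 7j + 5) = (j^3 + 2j^2 + 2j + 1) + (3j^2 + 7j + 5) = j^3 + 5j^2 + 9j + 6,
and (j+1)^3 + 2·(j+1)^2 + 2·(j+1) + 1 = j^3 + 5j^2 + 9j + 6.
By induction, s_m = m^3 + 2m^2 + 2m + 1 for all m ≥ 1.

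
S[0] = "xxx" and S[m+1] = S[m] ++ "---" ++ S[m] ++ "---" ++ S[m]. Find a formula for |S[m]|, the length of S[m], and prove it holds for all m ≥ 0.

Claim: |S[m]| = 6·3^m − 3.

Base case: |S[0]| = 3, and 6·3^0 − 3 = 3.
Assume |S[k]| = 6·3^k − 3.
Then |S[k+1]| = 3|S[k]| + 6 = 3(6·3^k − 3) + 6 = 6·3^{k+1} − 9 + 6 = 6·3^{k+1} − 3.
Hence |S[m]| = 6·3^m − 3 for every m ≥ 0, by induction.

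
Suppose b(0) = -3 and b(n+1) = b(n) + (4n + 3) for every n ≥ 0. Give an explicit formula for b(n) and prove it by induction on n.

Claim: b(n) = 2n^2 + n − 3.

Base case: b(0) = -3, and 2·0^2 + 0 − 3 = -3.
Assume b(k) = 2k^2 + k − 3.
Then b(k+1) = b(k) + (4k + 3) = (2k^2 + k − 3) + (4k + 3) = 2k^2 + 5k,
and 2·(k+1)^2 + (k+1) − 3 = 2k^2 + 5k.
This completes the inductive step, so b(n) = 2n^2 + n − 3 for all n ≥ 0.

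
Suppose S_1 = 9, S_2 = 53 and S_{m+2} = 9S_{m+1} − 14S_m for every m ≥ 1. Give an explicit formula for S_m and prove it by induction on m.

Claim: S_m = 2^m + 7^m.

Base cases: S_1 = 9 and 2^1 + 7^1 = 9; S_2 = 53 and 2^2 + 7^2 = 53.
Assume S_j = 2^j + 7^j for all 1 ≤ j ≤ r, where r ≥ 2.
Then S_{r+1} = 9S_r − 14S_{r−1} = 9·(2^r + 7^r) − 14·(2^{r−1} + 7^{r−1}) = (9·2 − 14)2^{r−1} + (9·7 − 14)7^{r−1} = 4·2^{r−1} + 49·7^{r−1} = 2^{r+1} + 7^{r+1}.
Hence S_m = 2^m + 7^m for every m ≥ 1, by strong induction.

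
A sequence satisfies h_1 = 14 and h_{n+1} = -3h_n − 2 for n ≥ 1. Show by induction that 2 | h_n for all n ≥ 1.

Base case: h_1 = 14 = 2·7, so 2 | h_1.
Assume 2 | h_m, so h_m = 2t for some integer t.
Then h_{m+1} = -3h_m − 2 = -3·(2t) − 2 = 2(-3t − 1), so 2 | h_{m+1}.
Hence 2 | h_n for every n ≥ 1, by induction.

2 | h_n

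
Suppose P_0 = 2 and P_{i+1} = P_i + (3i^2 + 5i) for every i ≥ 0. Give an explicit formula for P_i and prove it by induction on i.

Claim: P_i = i^3 + i^2 − 2i + 2.

Base case: P_0 = 2, and 0^3 + 0^2 − 2·0 + 2 = 2.
Assume P_m = m^3 + m^2 − 2m + 2.
Then P_{m+1} = P_m + (3m^2 + 5m) = (m^3 + m^2 − 2m + 2) + (3m^2 + 5m) = m^3 + 4m^2 + 3m + 2,
and (m+1)^3 + (m+1)^2 − 2·(m+1) + 2 = m^3 + 4m^2 + 3m + 2.
This completes the inductive step, so P_i = i^3 + i^2 − 2i + 2 for all i ≥ 0.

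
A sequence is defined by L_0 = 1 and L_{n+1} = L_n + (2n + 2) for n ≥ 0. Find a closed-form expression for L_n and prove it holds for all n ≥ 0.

Claim: L_n = n^2 + n + 1.

Base case: L_0 = 1, and 0^2 + 0 + 1 = 1.
Assume L_k = k^2 + k + 1.
Then L_{k+1} = L_k + (2k + 2) = (k^2 + k + 1) + (2k + 2) = k^2 + 3k + 3,
and (k+1)^2 + (k+1) + 1 = k^2 + 3k + 3.
By induction, L_n = n^2 + n + 1 for all n ≥ 0.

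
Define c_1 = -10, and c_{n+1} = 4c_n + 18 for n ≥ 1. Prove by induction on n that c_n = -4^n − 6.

Base case: c_1 = -10, and -4^1 − 6 = -4 − 6 = -10.
Assume c_r = -4^r − 6 for some r ≥ 1.
Then c_{r+1} = 4c_r + 18 = 4·(-4^r − 6) + 18 = -4^{r+1} − 24 + 18 = -4^{r+1} − 6.
By induction, c_n = -4^n − 6 for all n ≥ 1.

c_n = -4^n − 6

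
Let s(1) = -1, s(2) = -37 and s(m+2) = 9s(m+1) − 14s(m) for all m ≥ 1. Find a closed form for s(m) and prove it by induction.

Claim: s(m) = 3·2^m − 7^m.

Base cases: s(1) = -1 and 3·2^1 − 7^1 = -1; s(2) = -37 and 3·2^2 − 7^2 = -37.
Assume s(i) = 3·2^i − 7^i for all 1 ≤ i ≤ j, where j ≥ 2.
Then s(j+1) = 9s(j) − 14s(j−1) = 9·(3·2^j − 7^j) − 14·(3·2^{j−1} − 7^{j−1}) = 3·(9·2 − 14)2^{j−1} − (9·7 − 14)7^{j−1} = 12·2^{j−1} − 49·7^{j−1} = 3·2^{j+1} − 7^{j+1}.
By strong induction, s(m) = 3·2^m − 7^m for all m ≥ 1.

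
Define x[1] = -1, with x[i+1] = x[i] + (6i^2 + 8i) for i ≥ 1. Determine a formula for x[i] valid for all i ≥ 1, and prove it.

Claim: x[i] = 2i^3 + i^2 − 3i − 1.

Base case: x[1] = -1, and 2·1^3 + 1^2 − 3·1 − 1 = -1.
Assume x[m] = 2m^3 + m^2 − 3m − 1.
Then x[m+1] = x[m] + (6m^2 + 8m) = (2m^3 + m^2 − 3m − 1) + (6m^2 + 8m) = 2m^3 + 7m^2 + 5m − 1,
and 2·(m+1)^3 + (m+1)^2 − 3·(m+1) − 1 = 2m^3 + 7m^2 + 5m − 1.
By induction, x[i] = 2i^3 + i^2 − 3i − 1 for all i ≥ 1.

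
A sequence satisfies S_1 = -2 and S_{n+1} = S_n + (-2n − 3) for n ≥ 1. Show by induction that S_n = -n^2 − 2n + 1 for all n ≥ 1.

Base case: S_1 = -2, and -1^2 − 2·1 + 1 = -2.
Assume S_j = -j^2 − 2j + 1.
Then S_{j+1} = S_j + (-2j − 3) = (-j^2 − 2j + 1) + (-2j − 3) = -j^2 − 4j − 2,
and -(j+1)^2 − 2·(j+1) + 1 = -j^2 − 4j − 2.
By induction, S_n = -n^2 − 2n + 1 for all n ≥ 1.

S_n = -n^2 − 2n + 1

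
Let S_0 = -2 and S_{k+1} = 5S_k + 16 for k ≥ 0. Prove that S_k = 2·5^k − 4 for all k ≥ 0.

Base case: S_0 = -2, and 2·5^0 − 4 = 2 − 4 = -2.
Assume S_m = 2·5^m − 4 for some m ≥ 0.
Then S_{m+1} = 5S_m + 16 = 5·(2·5^m − 4) + 16 = 10·5^m − 20 + 16 = 2·5^{m+1} − 4.
This completes the inductive step, so S_k = 2·5^k − 4 for all k ≥ 0.

S_k = 2·5^k − 4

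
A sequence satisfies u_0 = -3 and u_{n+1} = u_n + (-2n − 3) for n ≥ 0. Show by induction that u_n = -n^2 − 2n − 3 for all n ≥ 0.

Base case: u_0 = -3, and -0^2 − 2·0 − 3 = -3.
Assume u_m = -m^2 − 2m − 3.
Then u_{m+1} = u_m + (-2m − 3) = (-m^2 − 2m − 3) + (-2m − 3) = -m^2 − 4m − 6,
and -(m+1)^2 − 2·(m+1) − 3 = -m^2 − 4m − 6.
By induction, u_n = -n^2 − 2n − 3 for all n ≥ 0.

u_n = -n^2 − 2n − 3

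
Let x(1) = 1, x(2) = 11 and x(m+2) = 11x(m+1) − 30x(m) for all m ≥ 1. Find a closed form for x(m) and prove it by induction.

Claim: x(m) = -5^m + 6^m.

Base cases: x(1) = 1 and -5^1 + 6^1 = 1; x(2) = 11 and -5^2 + 6^2 = 11.
Assume x(j) = -5^j + 6^j for all 1 ≤ j ≤ k, where k ≥ 2.
Then x(k+1) = 11x(k) − 30x(k−1) = 11·(-5^k + 6^k) − 30·(-5^{k−1} + 6^{k−1}) = -(11·5 − 30)5^{k−1} + (11·6 − 30)6^{k−1} = -25·5^{k−1} + 36·6^{k−1} = -5^{k+1} + 6^{k+1}.
This completes the inductive step, so x(m) = -5^m + 6^m for all m ≥ 1.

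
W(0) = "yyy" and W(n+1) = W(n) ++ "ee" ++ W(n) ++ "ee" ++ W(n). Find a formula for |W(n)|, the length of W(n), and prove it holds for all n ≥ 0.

Claim: |W(n)| = 5·3^n − 2.

Base case: |W(0)| = 3, and 5·3^0 − 2 = 3.
Assume |W(k)| = 5·3^k − 2.
Then |W(k+1)| = 3|W(k)| + 4 = 3(5·3^k − 2) + 4 = 5·3^{k+1} − 6 + 4 = 5·3^{k+1} − 2.
By induction, |W(n)| = 5·3^n − 2 for all n ≥ 0.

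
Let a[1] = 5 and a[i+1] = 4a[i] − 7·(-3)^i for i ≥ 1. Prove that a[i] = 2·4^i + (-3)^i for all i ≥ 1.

Base case: a[1] = 5, and 2·4^1 + (-3)^1 = 8 − 3 = 5.
Assume a[j] = 2·4^j + (-3)^j for some j ≥ 1.
Then a[j+1] = 4a[j] − 7·(-3)^j = 4·(2·4^j + (-3)^j) − 7·(-3)^j = 2·4^{j+1} + 4·(-3)^j − 7·(-3)^j = 2·4^{j+1} − 3·(-3)^j = 2·4^{j+1} + (-3)^{j+1}.
Hence a[i] = 2·4^i + (-3)^i for every i ≥ 1, by induction.

a[i] = 2·4^i + (-3)^i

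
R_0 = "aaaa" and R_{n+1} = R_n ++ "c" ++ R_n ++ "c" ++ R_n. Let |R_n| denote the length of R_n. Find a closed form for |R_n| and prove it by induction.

Claim: |R_n| = 5·3^n − 1.

Base case: |R_0| = 4, and 5·3^0 − 1 = 4.
Assume |R_k| = 5·3^k − 1.
Then |R_{k+1}| = 3|R_k| + 2 = 3(5·3^k − 1) + 2 = 5·3^{k+1} − 3 + 2 = 5·3^{k+1} − 1.
By induction, |R_n| = 5·3^n − 1 for all n ≥ 0.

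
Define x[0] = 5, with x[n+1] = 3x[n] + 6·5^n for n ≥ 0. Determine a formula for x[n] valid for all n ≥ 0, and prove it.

Claim: x[n] = 2·3^n + 3·5^n.

Base case: x[0] = 5, and 2·3^0 + 3·5^0 = 2 + 3 = 5.
Assume x[j] = 2·3^j + 3·5^j for some j ≥ 0.
Then x[j+1] = 3x[j] + 6·5^j = 3·(2·3^j + 3·5^j) + 6·5^j = 2·3^{j+1} + 9·5^j + 6·5^j = 2·3^{j+1} + 15·5^j = 2·3^{j+1} + 3·5^{j+1}.
This completes the inductive step, so x[n] = 2·3^n + 3·5^n for all n ≥ 0.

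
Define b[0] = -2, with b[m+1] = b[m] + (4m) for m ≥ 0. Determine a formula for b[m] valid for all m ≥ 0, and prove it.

Claim: b[m] = 2m^2 − 2m − 2.

Base case: b[0] = -2, and 2·0^2 − 2·0 − 2 = -2.
Assume b[j] = 2j^2 − 2j − 2.
Then b[j+1] = b[j] + (4j) = (2j^2 − 2j − 2) + (4j) = 2j^2 + 2j − 2,
and 2·(j+1)^2 − 2·(j+1) − 2 = 2j^2 + 2j − 2.
Hence b[m] = 2m^2 − 2m − 2 for every m ≥ 0, by induction.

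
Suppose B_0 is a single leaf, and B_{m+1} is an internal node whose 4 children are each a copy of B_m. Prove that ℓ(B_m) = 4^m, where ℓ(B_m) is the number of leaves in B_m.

Base case: ℓ(B_0) = 1, and 4^0 = 1.
Assume ℓ(B_j) = 4^j.
Then ℓ(B_{j+1}) = 4·ℓ(B_j) = 4·4^j = 4^{j+1}.
Hence ℓ(B_m) = 4^m for every m ≥ 0, by induction.

ℓ(B_m) = 4^m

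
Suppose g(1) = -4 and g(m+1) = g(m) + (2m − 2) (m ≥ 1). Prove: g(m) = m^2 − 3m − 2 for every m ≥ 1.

Base case: g(1) = -4, and 1^2 − 3·1 − 2 = -4.
Assume g(j) = j^2 − 3j − 2.
Then g(j+1) = g(j) + (2j − 2) = (j^2 − 3j − 2) + (2j − 2) = j^2 − j − 4,
and (j+1)^2 − 3·(j+1) − 2 = j^2 − j − 4.
Hence g(m) = m^2 − 3m − 2 for every m ≥ 1, by induction.

g(m) = m^2 − 3m − 2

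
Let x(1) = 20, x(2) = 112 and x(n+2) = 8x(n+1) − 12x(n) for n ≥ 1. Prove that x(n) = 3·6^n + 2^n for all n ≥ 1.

Base cases: x(1) = 20 and 3·6^1 + 2^1 = 20; x(2) = 112 and 3·6^2 + 2^2 = 112.
Assume x(i) = 3·6^i + 2^i for all 1 ≤ i ≤ j, where j ≥ 2.
Then x(j+1) = 8x(j) − 12x(j−1) = 8·(3·6^j + 2^j) − 12·(3·6^{j−1} + 2^{j−1}) = 3·(8·6 − 12)6^{j−1} + (8·2 − 12)2^{j−1} = 108·6^{j−1} + 4·2^{j−1} = 3·6^{j+1} + 2^{j+1}.
Hence x(n) = 3·6^n + 2^n for every n ≥ 1, by strong induction.

x(n) = 3·6^n + 2^n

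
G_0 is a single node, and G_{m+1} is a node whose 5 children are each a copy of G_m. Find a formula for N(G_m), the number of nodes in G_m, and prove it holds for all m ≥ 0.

Claim: N(G_m) = (5^{m+1} − 1)/4.

Base case: N(G_0) = 1, and (5^{0+1} − 1)/4 = 1.
Assume N(G_k) = (5^{k+1} − 1)/4.
Then N(G_{k+1}) = 1 + 5N(G_k) = 1 + 5·(5^{k+1} − 1)/4 = 1 + (5^{k+2} − 5)/4 = (4 + 5^{k+2} − 5)/4 = (5^{k+2} − 1)/4.
By induction, N(G_m) = (5^{m+1} − 1)/4 for all m ≥ 0.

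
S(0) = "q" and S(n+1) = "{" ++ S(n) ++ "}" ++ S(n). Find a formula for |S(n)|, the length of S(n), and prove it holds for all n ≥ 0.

Claim: |S(n)| = 3·2^n − 2.

Base case: |S(0)| = 1, and 3·2^0 − 2 = 1.
Assume |S(r)| = 3·2^r − 2.
Then |S(r+1)| = 1 + |S(r)| + 1 + |S(r)| = 2|S(r)| + 2 = 2(3·2^r − 2) + 2 = 3·2^{r+1} − 4 + 2 = 3·2^{r+1} − 2.
So the formula holds for r+1, and by induction |S(n)| = 3·2^n − 2 for all n ≥ 0.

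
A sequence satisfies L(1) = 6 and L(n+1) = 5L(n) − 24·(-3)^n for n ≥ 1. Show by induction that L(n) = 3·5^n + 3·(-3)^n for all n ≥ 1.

Base case: L(1) = 6, and 3·5^1 + 3·(-3)^1 = 15 − 9 = 6.
Assume L(k) = 3·5^k + 3·(-3)^k for some k ≥ 1.
Then L(k+1) = 5L(k) − 24·(-3)^k = 5·(3·5^k + 3·(-3)^k) − 24·(-3)^k = 3·5^{k+1} + 15·(-3)^k − 24·(-3)^k = 3·5^{k+1} − 9·(-3)^k = 3·5^{k+1} + 3·(-3)^{k+1}.
So the formula holds for k+1, and by induction L(n) = 3·5^n + 3·(-3)^n for all n ≥ 1.

L(n) = 3·5^n + 3·(-3)^n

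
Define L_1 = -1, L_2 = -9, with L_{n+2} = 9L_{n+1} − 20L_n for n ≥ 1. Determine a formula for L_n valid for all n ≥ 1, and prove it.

Claim: L_n = -5^n + 4^n.

Base cases: L_1 = -1 and -5^1 + 4^1 = -1; L_2 = -9 and -5^2 + 4^2 = -9.
Assume L_j = -5^j + 4^j for all 1 ≤ j ≤ m, where m ≥ 2.
Then L_{m+1} = 9L_m − 20L_{m−1} = 9·(-5^m + 4^m) − 20·(-5^{m−1} + 4^{m−1}) = -(9·5 − 20)5^{m−1} + (9·4 − 20)4^{m−1} = -25·5^{m−1} + 16·4^{m−1} = -5^{m+1} + 4^{m+1}.
So the formula holds for m+1, and by strong induction L_n = -5^n + 4^n for all n ≥ 1.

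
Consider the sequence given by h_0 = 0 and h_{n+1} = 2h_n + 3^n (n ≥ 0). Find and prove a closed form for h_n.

Claim: h_n = -2^n + 3^n.

Base case: h_0 = 0, and -2^0 + 3^0 = -1 + 1 = 0.
Assume h_r = -2^r + 3^r for some r ≥ 0.
Then h_{r+1} = 2h_r + 3^r = 2·(-2^r + 3^r) + 3^r = -2^{r+1} + 2·3^r + 3^r = -2^{r+1} + 3·3^r = -2^{r+1} + 3^{r+1}.
Hence h_n = -2^n + 3^n for every n ≥ 0, by induction.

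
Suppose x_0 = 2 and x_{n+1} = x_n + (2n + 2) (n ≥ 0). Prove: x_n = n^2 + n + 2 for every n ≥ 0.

Base case: x_0 = 2, and 0^2 + 0 + 2 = 2.
Assume x_r = r^2 + r + 2.
Then x_{r+1} = x_r + (2r + 2) = (r^2 + r + 2) + (2r + 2) = r^2 + 3r + 4,
and (r+1)^2 + (r+1) + 2 = r^2 + 3r + 4.
Hence x_n = n^2 + n + 2 for every n ≥ 0, by induction.

x_n = n^2 + n + 2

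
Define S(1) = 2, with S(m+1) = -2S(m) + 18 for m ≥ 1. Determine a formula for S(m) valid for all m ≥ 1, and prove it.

Claim: S(m) = 2·(-2)^m + 6.

Base case: S(1) = 2, and 2·(-2)^1 + 6 = -4 + 6 = 2.
Assume S(k) = 2·(-2)^k + 6 for some k ≥ 1.
Then S(k+1) = -2S(k) + 18 = -2·(2·(-2)^k + 6) + 18 = -4·(-2)^k − 12 + 18 = 2·(-2)^{k+1} + 6.
By induction, S(m) = 2·(-2)^m + 6 for all m ≥ 1.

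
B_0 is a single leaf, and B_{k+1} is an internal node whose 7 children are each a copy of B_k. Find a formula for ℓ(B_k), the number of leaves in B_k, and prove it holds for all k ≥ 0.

Claim: ℓ(B_k) = 7^k.

Base case: ℓ(B_0) = 1, and 7^0 = 1.
Assume ℓ(B_m) = 7^m.
Then ℓ(B_{m+1}) = 7·ℓ(B_m) = 7·7^m = 7^{m+1}.
Hence ℓ(B_k) = 7^k for every k ≥ 0, by induction.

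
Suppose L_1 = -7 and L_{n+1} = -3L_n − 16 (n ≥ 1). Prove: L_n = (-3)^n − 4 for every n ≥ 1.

Base case: L_1 = -7, and (-3)^1 − 4 = -3 − 4 = -7.
Assume L_k = (-3)^k − 4 for some k ≥ 1.
Then L_{k+1} = -3L_k − 16 = -3·((-3)^k − 4) − 16 = -3·(-3)^k + 12 − 16 = (-3)^{k+1} − 4.
This completes the inductive step, so L_n = (-3)^n − 4 for all n ≥ 1.

L_n = (-3)^n − 4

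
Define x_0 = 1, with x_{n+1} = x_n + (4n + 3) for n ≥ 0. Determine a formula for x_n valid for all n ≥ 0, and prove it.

Claim: x_n = 2n^2 + n + 1.

Base case: x_0 = 1, and 2·0^2 + 0 + 1 = 1.
Assume x_k = 2k^2 + k + 1.
Then x_{k+1} = x_k + (4k + 3) = (2k^2 + k + 1) + (4k + 3) = 2k^2 + 5k + 4,
and 2·(k+1)^2 + (k+1) + 1 = 2k^2 + 5k + 4.
By induction, x_n = 2n^2 + n + 1 for all n ≥ 0.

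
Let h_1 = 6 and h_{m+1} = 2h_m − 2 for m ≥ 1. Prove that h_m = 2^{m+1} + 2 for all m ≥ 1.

Base case: h_1 = 6, and 2^{1+1} + 2 = 4 + 2 = 6.
Assume h_r = 2^{r+1} + 2 for some r ≥ 1.
Then h_{r+1} = 2h_r − 2 = 2·(2^{r+1} + 2) − 2 = 2^{r+2} + 4 − 2 = 2^{r+2} + 2.
So the formula holds for r+1, and by induction h_m = 2^{m+1} + 2 for all m ≥ 1.

h_m = 2^{m+1} + 2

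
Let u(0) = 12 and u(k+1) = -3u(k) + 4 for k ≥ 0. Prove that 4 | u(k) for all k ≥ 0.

Base case: u(0) = 12 = 4·3, so 4 | u(0).
Assume 4 | u(r), so u(r) = 4t for some integer t.
Then u(r+1) = -3u(r) + 4 = -3·(4t) + 4 = 4(-3t + 1), so 4 | u(r+1).
This completes the inductive step, so 4 | u(k) for all k ≥ 0.

4 | u(k)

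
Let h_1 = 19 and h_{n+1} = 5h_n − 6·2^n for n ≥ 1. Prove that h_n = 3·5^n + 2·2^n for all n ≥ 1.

Base case: h_1 = 19, and 3·5^1 + 2·2^1 = 15 + 4 = 19.
Assume h_k = 3·5^k + 2·2^k for some k ≥ 1.
Then h_{k+1} = 5h_k − 6·2^k = 5·(3·5^k + 2·2^k) − 6·2^k = 3·5^{k+1} + 10·2^k − 6·2^k = 3·5^{k+1} + 4·2^k = 3·5^{k+1} + 2·2^{k+1}.
By induction, h_n = 3·5^n + 2·2^n for all n ≥ 1.

h_n = 3·5^n + 2·2^n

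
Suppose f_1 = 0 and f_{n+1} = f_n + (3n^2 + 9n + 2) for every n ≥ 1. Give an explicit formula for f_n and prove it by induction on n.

Claim: f_n = n^3 + 3n^2 − 2n − 2.

Base case: f_1 = 0, and 1^3 + 3·1^2 − 2·1 − 2 = 0.
Assume f_j = j^3 + 3j^2 − 2j − 2.
Then f_{j+1} = f_j + (3j^2 + 9j + 2) = (j^3 + 3j^2 − 2j − 2) + (3j^2 + 9j + 2) = j^3 + 6j^2 + 7j,
and (j+1)^3 + 3·(j+1)^2 − 2·(j+1) − 2 = j^3 + 6j^2 + 7j.
This completes the inductive step, so f_n = n^3 + 3n^2 − 2n − 2 for all n ≥ 1.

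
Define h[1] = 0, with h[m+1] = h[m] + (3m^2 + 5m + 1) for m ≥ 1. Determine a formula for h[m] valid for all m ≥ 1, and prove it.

Claim: h[m] = m^3 + m^2 − m − 1.

Base case: h[1] = 0, and 1^3 + 1^2 − 1 − 1 = 0.
Assume h[k] = k^3 + k^2 − k − 1.
Then h[k+1] = h[k] + (3k^2 + 5k + 1) = (k^3 + k^2 − k − 1) + (3k^2 + 5k + 1) = k^3 + 4k^2 + 4k,
and (k+1)^3 + (k+1)^2 − (k+1) − 1 = k^3 + 4k^2 + 4k.
By induction, h[m] = m^3 + m^2 − m − 1 for all m ≥ 1.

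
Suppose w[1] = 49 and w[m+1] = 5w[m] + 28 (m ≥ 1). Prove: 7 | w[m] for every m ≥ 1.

Base case: w[1] = 49 = 7·7, so 7 | w[1].
Assume 7 | w[k], so w[k] = 7t for some integer t.
Then w[k+1] = 5w[k] + 28 = 5·(7t) + 28 = 7(5t + 4), so 7 | w[k+1].
This completes the inductive step, so 7 | w[m] for all m ≥ 1.

7 | w[m]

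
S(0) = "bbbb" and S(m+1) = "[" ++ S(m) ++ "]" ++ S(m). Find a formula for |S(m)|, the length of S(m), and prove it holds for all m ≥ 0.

Claim: |S(m)| = 6·2^m − 2.

Base case: |S(0)| = 4, and 6·2^0 − 2 = 4.
Assume |S(r)| = 6·2^r − 2.
Then |S(r+1)| = 1 + |S(r)| + 1 + |S(r)| = 2|S(r)| + 2 = 2(6·2^r − 2) + 2 = 6·2^{r+1} − 4 + 2 = 6·2^{r+1} − 2.
Hence |S(m)| = 6·2^m − 2 for every m ≥ 0, by induction.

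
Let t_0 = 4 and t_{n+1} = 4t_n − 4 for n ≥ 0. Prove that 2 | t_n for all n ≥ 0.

Base case: t_0 = 4 = 2·2, so 2 | t_0.
Assume 2 | t_k, so t_k = 2s for some integer s.
Then t_{k+1} = 4t_k − 4 = 4·(2s) − 4 = 2(4s − 2), so 2 | t_{k+1}.
So the property holds for k+1, and by induction 2 | t_n for all n ≥ 0.

2 | t_n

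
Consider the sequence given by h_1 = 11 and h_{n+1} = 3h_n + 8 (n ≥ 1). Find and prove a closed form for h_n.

Claim: h_n = 5·3^n − 4.

Base case: h_1 = 11, and 5·3^1 − 4 = 15 − 4 = 11.
Assume h_k = 5·3^k − 4 for some k ≥ 1.
Then h_{k+1} = 3h_k + 8 = 3·(5·3^k − 4) + 8 = 15·3^k − 12 + 8 = 5·3^{k+1} − 4.
This completes the inductive step, so h_n = 5·3^n − 4 for all n ≥ 1.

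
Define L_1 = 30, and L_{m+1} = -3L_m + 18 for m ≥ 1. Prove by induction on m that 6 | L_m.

Base case: L_1 = 30 = 6·5, so 6 | L_1.
Assume 6 | L_j, so L_j = 6t for some integer t.
Then L_{j+1} = -3L_j + 18 = -3·(6t) + 18 = 6(-3t + 3), so 6 | L_{j+1}.
This completes the inductive step, so 6 | L_m for all m ≥ 1.

6 | L_m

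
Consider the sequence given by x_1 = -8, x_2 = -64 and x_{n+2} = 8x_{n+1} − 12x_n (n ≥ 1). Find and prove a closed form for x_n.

Claim: x_n = 2·2^n − 2·6^n.

Base cases: x_1 = -8 and 2·2^1 − 2·6^1 = -8; x_2 = -64 and 2·2^2 − 2·6^2 = -64.
Assume x_j = 2·2^j − 2·6^j for all 1 ≤ j ≤ k, where k ≥ 2.
Then x_{k+1} = 8x_k − 12x_{k−1} = 8·(2·2^k − 2·6^k) − 12·(2·2^{k−1} − 2·6^{k−1}) = 2·(8·2 − 12)2^{k−1} − 2·(8·6 − 12)6^{k−1} = 8·2^{k−1} − 72·6^{k−1} = 2·2^{k+1} − 2·6^{k+1}.
So the formula holds for k+1, and by strong induction x_n = 2·2^n − 2·6^n for all n ≥ 1.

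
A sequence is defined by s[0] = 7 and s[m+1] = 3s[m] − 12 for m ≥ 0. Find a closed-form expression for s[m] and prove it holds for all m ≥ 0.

Claim: s[m] = 3^m + 6.

Base case: s[0] = 7, and 3^0 + 6 = 1 + 6 = 7.
Assume s[r] = 3^r + 6 for some r ≥ 0.
Then s[r+1] = 3s[r] − 12 = 3·(3^r + 6) − 12 = 3^{r+1} + 18 − 12 = 3^{r+1} + 6.
This completes the inductive step, so s[m] = 3^m + 6 for all m ≥ 0.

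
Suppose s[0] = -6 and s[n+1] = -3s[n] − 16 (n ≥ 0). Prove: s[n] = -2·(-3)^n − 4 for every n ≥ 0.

Base case: s[0] = -6, and -2·(-3)^0 − 4 = -2 − 4 = -6.
Assume s[r] = -2·(-3)^r − 4 for some r ≥ 0.
Then s[r+1] = -3s[r] − 16 = -3·(-2·(-3)^r − 4) − 16 = 6·(-3)^r + 12 − 16 = -2·(-3)^{r+1} − 4.
Hence s[n] = -2·(-3)^n − 4 for every n ≥ 0, by induction.

s[n] = -2·(-3)^n − 4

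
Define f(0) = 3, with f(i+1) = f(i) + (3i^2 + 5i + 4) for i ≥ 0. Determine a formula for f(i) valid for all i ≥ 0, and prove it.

Claim: f(i) = i^3 + i^2 + 2i + 3.

Base case: f(0) = 3, and 0^3 + 0^2 + 2·0 + 3 = 3.
Assume f(r) = r^3 + r^2 + 2r + 3.
Then f(r+1) = f(r) + (3r^2 + 5r + 4) = (r^3 + r^2 + 2r + 3) + (3r^2 + 5r + 4) = r^3 + 4r^2 + 7r + 7,
and (r+1)^3 + (r+1)^2 + 2·(r+1) + 3 = r^3 + 4r^2 + 7r + 7.
This completes the inductive step, so f(i) = i^3 + i^2 + 2i + 3 for all i ≥ 0.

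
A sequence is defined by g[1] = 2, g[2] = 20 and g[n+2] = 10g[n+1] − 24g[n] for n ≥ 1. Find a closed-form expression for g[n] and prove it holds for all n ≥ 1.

Claim: g[n] = -4^n + 6^n.

Base cases: g[1] = 2 and -4^1 + 6^1 = 2; g[2] = 20 and -4^2 + 6^2 = 20.
Assume g[i] = -4^i + 6^i for all 1 ≤ i ≤ j, where j ≥ 2.
Then g[j+1] = 10g[j] − 24g[j−1] = 10·(-4^j + 6^j) − 24·(-4^{j−1} + 6^{j−1}) = -(10·4 − 24)4^{j−1} + (10·6 − 24)6^{j−1} = -16·4^{j−1} + 36·6^{j−1} = -4^{j+1} + 6^{j+1}.
This completes the inductive step, so g[n] = -4^n + 6^n for all n ≥ 1.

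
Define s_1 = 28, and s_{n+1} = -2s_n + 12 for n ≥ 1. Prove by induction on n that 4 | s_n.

Base case: s_1 = 28 = 4·7, so 4 | s_1.
Assume 4 | s_j, so s_j = 4t for some integer t.
Then s_{j+1} = -2s_j + 12 = -2·(4t) + 12 = 4(-2t + 3), so 4 | s_{j+1}.
Hence 4 | s_n for every n ≥ 1, by induction.

4 | s_n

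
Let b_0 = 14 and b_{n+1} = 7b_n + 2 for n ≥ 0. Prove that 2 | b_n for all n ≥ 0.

Base case: b_0 = 14 = 2·7, so 2 | b_0.
Assume 2 | b_k, so b_k = 2t for some integer t.
Then b_{k+1} = 7b_k + 2 = 7·(2t) + 2 = 2(7t + 1), so 2 | b_{k+1}.
By induction, 2 | b_n for all n ≥ 0.

2 | b_n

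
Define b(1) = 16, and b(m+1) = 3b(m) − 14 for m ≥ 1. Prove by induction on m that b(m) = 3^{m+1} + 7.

Base case: b(1) = 16, and 3^{1+1} + 7 = 9 + 7 = 16.
Assume b(r) = 3^{r+1} + 7 for some r ≥ 1.
Then b(r+1) = 3b(r) − 14 = 3·(3^{r+1} + 7) − 14 = 3^{r+2} + 21 − 14 = 3^{r+2} + 7.
This completes the inductive step, so b(m) = 3^{m+1} + 7 for all m ≥ 1.

b(m) = 3^{m+1} + 7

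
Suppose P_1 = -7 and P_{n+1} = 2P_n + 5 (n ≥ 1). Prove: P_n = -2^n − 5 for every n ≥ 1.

Base case: P_1 = -7, and -2^1 − 5 = -2 − 5 = -7.
Assume P_m = -2^m − 5 for some m ≥ 1.
Then P_{m+1} = 2P_m + 5 = 2·(-2^m − 5) + 5 = -2^{m+1} − 10 + 5 = -2^{m+1} − 5.
By induction, P_n = -2^n − 5 for all n ≥ 1.

P_n = -2^n − 5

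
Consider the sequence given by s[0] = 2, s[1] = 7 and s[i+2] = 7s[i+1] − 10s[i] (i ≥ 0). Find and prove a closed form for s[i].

Claim: s[i] = 5^i + 2^i.

Base cases: s[0] = 2 and 5^0 + 2^0 = 2; s[1] = 7 and 5^1 + 2^1 = 7.
Assume s[j] = 5^j + 2^j for all 0 ≤ j ≤ k, where k ≥ 1.
Then s[k+1] = 7s[k] − 10s[k−1] = 7·(5^k + 2^k) − 10·(5^{k−1} + 2^{k−1}) = (7·5 − 10)5^{k−1} + (7·2 − 10)2^{k−1} = 25·5^{k−1} + 4·2^{k−1} = 5^{k+1} + 2^{k+1}.
Hence s[i] = 5^i + 2^i for every i ≥ 0, by strong induction.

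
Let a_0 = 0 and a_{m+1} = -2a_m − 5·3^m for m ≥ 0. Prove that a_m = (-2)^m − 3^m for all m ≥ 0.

Base case: a_0 = 0, and (-2)^0 − 3^0 = 1 − 1 = 0.
Assume a_j = (-2)^j − 3^j for some j ≥ 0.
Then a_{j+1} = -2a_j − 5·3^j = -2·((-2)^j − 3^j) − 5·3^j = (-2)^{j+1} + 2·3^j − 5·3^j = (-2)^{j+1} − 3·3^j = (-2)^{j+1} − 3^{j+1}.
By induction, a_m = (-2)^m − 3^m for all m ≥ 0.

a_m = (-2)^m − 3^m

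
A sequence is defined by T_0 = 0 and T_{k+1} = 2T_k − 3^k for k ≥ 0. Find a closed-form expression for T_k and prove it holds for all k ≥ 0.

Claim: T_k = 2^k − 3^k.

Base case: T_0 = 0, and 2^0 − 3^0 = 1 − 1 = 0.
Assume T_j = 2^j − 3^j for some j ≥ 0.
Then T_{j+1} = 2T_j − 3^j = 2·(2^j − 3^j) − 3^j = 2^{j+1} − 2·3^j − 3^j = 2^{j+1} − 3·3^j = 2^{j+1} − 3^{j+1}.
Hence T_k = 2^k − 3^k for every k ≥ 0, by induction.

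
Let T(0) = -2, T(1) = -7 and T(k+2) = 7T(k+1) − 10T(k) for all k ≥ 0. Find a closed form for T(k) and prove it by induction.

Claim: T(k) = -2^k − 5^k.

Base cases: T(0) = -2 and -2^0 − 5^0 = -2; T(1) = -7 and -2^1 − 5^1 = -7.
Assume T(j) = -2^j − 5^j for all 0 ≤ j ≤ m, where m ≥ 1.
Then T(m+1) = 7T(m) − 10T(m−1) = 7·(-2^m − 5^m) − 10·(-2^{m−1} − 5^{m−1}) = -(7·2 − 10)2^{m−1} − (7·5 − 10)5^{m−1} = -4·2^{m−1} − 25·5^{m−1} = -2^{m+1} − 5^{m+1}.
This completes the inductive step, so T(k) = -2^k − 5^k for all k ≥ 0.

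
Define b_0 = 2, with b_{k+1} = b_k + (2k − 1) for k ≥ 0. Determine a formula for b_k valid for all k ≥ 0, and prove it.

Claim: b_k = k^2 − 2k + 2.

Base case: b_0 = 2, and 0^2 − 2·0 + 2 = 2.
Assume b_m = m^2 − 2m + 2.
Then b_{m+1} = b_m + (2m − 1) = (m^2 − 2m + 2) + (2m − 1) = m^2 + 1,
and (m+1)^2 − 2·(m+1) + 2 = m^2 + 1.
Hence b_k = k^2 − 2k + 2 for every k ≥ 0, by induction.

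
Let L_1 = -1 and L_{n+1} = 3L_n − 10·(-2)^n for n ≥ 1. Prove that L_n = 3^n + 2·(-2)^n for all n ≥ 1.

Base case: L_1 = -1, and 3^1 + 2·(-2)^1 = 3 − 4 = -1.
Assume L_r = 3^r + 2·(-2)^r for some r ≥ 1.
Then L_{r+1} = 3L_r − 10·(-2)^r = 3·(3^r + 2·(-2)^r) − 10·(-2)^r = 3^{r+1} + 6·(-2)^r − 10·(-2)^r = 3^{r+1} − 4·(-2)^r = 3^{r+1} + 2·(-2)^{r+1}.
Hence L_n = 3^n + 2·(-2)^n for every n ≥ 1, by induction.

L_n = 3^n + 2·(-2)^n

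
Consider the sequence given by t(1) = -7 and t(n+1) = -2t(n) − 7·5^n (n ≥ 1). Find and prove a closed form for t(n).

Claim: t(n) = (-2)^n − 5^n.

Base case: t(1) = -7, and (-2)^1 − 5^1 = -2 − 5 = -7.
Assume t(j) = (-2)^j − 5^j for some j ≥ 1.
Then t(j+1) = -2t(j) − 7·5^j = -2·((-2)^j − 5^j) − 7·5^j = (-2)^{j+1} + 2·5^j − 7·5^j = (-2)^{j+1} − 5·5^j = (-2)^{j+1} − 5^{j+1}.
Hence t(n) = (-2)^n − 5^n for every n ≥ 1, by induction.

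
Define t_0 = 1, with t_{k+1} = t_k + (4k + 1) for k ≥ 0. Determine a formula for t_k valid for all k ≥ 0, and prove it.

Claim: t_k = 2k^2 − k + 1.

Base case: t_0 = 1, and 2·0^2 − 0 + 1 = 1.
Assume t_m = 2m^2 − m + 1.
Then t_{m+1} = t_m + (4m + 1) = (2m^2 − m + 1) + (4m + 1) = 2m^2 + 3m + 2,
and 2·(m+1)^2 − (m+1) + 1 = 2m^2 + 3m + 2.
By induction, t_k = 2k^2 − k + 1 for all k ≥ 0.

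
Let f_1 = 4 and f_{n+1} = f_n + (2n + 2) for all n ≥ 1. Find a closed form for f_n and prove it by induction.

Claim: f_n = n^2 + n + 2.

Base case: f_1 = 4, and 1^2 + 1 + 2 = 4.
Assume f_j = j^2 + j + 2.
Then f_{j+1} = f_j + (2j + 2) = (j^2 + j + 2) + (2j + 2) = j^2 + 3j + 4,
and (j+1)^2 + (j+1) + 2 = j^2 + 3j + 4.
This completes the inductive step, so f_n = n^2 + n + 2 for all n ≥ 1.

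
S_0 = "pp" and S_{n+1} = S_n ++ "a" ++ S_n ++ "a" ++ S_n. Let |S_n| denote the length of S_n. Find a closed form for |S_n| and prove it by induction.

Claim: |S_n| = 3^{n+1} − 1.

Base case: |S_0| = 2, and 3^{0+1} − 1 = 2.
Assume |S_m| = 3^{m+1} − 1.
Then |S_{m+1}| = 3|S_m| + 2 = 3(3^{m+1} − 1) + 2 = 3^{m+2} − 3 + 2 = 3^{m+2} − 1.
By induction, |S_n| = 3^{n+1} − 1 for all n ≥ 0.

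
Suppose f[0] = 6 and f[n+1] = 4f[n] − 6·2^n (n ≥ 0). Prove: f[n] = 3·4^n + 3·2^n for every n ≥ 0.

Base case: f[0] = 6, and 3·4^0 + 3·2^0 = 3 + 3 = 6.
Assume f[m] = 3·4^m + 3·2^m for some m ≥ 0.
Then f[m+1] = 4f[m] − 6·2^m = 4·(3·4^m + 3·2^m) − 6·2^m = 3·4^{m+1} + 12·2^m − 6·2^m = 3·4^{m+1} + 6·2^m = 3·4^{m+1} + 3·2^{m+1}.
So the formula holds for m+1, and by induction f[n] = 3·4^n + 3·2^n for all n ≥ 0.

f[n] = 3·4^n + 3·2^n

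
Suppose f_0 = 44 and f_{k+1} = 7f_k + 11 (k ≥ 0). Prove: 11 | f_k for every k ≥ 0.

Base case: f_0 = 44 = 11·4, so 11 | f_0.
Assume 11 | f_r, so f_r = 11t for some integer t.
Then f_{r+1} = 7f_r + 11 = 7·(11t) + 11 = 11(7t + 1), so 11 | f_{r+1}.
Hence 11 | f_k for every k ≥ 0, by induction.

11 | f_k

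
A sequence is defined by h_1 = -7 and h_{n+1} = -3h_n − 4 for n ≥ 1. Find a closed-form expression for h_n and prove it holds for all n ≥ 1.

Claim: h_n = 2·(-3)^n − 1.

Base case: h_1 = -7, and 2·(-3)^1 − 1 = -6 − 1 = -7.
Assume h_j = 2·(-3)^j − 1 for some j ≥ 1.
Then h_{j+1} = -3h_j − 4 = -3·(2·(-3)^j − 1) − 4 = -6·(-3)^j + 3 − 4 = 2·(-3)^{j+1} − 1.
Hence h_n = 2·(-3)^n − 1 for every n ≥ 1, by induction.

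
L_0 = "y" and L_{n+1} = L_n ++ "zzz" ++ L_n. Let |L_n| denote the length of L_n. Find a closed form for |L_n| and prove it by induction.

Claim: |L_n| = 2^{n+2} − 3.

Base case: |L_0| = 1, and 2^{0+2} − 3 = 1.
Assume |L_m| = 2^{m+2} − 3.
Then |L_{m+1}| = |L_m| + 3 + |L_m| = 2|L_m| + 3 = 2(2^{m+2} − 3) + 3 = 2^{m+3} − 6 + 3 = 2^{m+3} − 3.
So the formula holds for m+1, and by induction |L_n| = 2^{n+2} − 3 for all n ≥ 0.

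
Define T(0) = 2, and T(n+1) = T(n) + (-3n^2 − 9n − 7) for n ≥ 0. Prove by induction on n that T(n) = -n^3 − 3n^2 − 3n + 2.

Base case: T(0) = 2, and -0^3 − 3·0^2 − 3·0 + 2 = 2.
Assume T(k) = -k^3 − 3k^2 − 3k + 2.
Then T(k+1) = T(k) + (-3k^2 − 9k − 7) = (-k^3 − 3k^2 − 3k + 2) + (-3k^2 − 9k − 7) = -k^3 − 6k^2 − 12k − 5,
and -(k+1)^3 − 3·(k+1)^2 − 3·(k+1) + 2 = -k^3 − 6k^2 − 12k − 5.
By induction, T(n) = -n^3 − 3n^2 − 3n + 2 for all n ≥ 0.

T(n) = -n^3 − 3n^2 − 3n + 2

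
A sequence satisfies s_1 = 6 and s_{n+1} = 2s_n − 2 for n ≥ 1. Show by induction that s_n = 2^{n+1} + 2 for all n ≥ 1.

Base case: s_1 = 6, and 2^{1+1} + 2 = 4 + 2 = 6.
Assume s_r = 2^{r+1} + 2 for some r ≥ 1.
Then s_{r+1} = 2s_r − 2 = 2·(2^{r+1} + 2) − 2 = 2^{r+2} + 4 − 2 = 2^{r+2} + 2.
This completes the inductive step, so s_n = 2^{n+1} + 2 for all n ≥ 1.

s_n = 2^{n+1} + 2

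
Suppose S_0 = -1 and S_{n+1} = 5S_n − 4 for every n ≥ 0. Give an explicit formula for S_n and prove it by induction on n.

Claim: S_n = -2·5^n + 1.

Base case: S_0 = -1, and -2·5^0 + 1 = -2 + 1 = -1.
Assume S_j = -2·5^j + 1 for some j ≥ 0.
Then S_{j+1} = 5S_j − 4 = 5·(-2·5^j + 1) − 4 = -10·5^j + 5 − 4 = -2·5^{j+1} + 1.
Hence S_n = -2·5^n + 1 for every n ≥ 0, by induction.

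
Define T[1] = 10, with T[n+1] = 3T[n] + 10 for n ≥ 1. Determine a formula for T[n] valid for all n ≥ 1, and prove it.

Claim: T[n] = 5·3^n − 5.

Base case: T[1] = 10, and 5·3^1 − 5 = 15 − 5 = 10.
Assume T[r] = 5·3^r − 5 for some r ≥ 1.
Then T[r+1] = 3T[r] + 10 = 3·(5·3^r − 5) + 10 = 15·3^r − 15 + 10 = 5·3^{r+1} − 5.
Hence T[n] = 5·3^n − 5 for every n ≥ 1, by induction.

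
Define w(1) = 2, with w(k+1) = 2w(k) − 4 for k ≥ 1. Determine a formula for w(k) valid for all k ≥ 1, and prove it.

Claim: w(k) = -2^k + 4.

Base case: w(1) = 2, and -2^1 + 4 = -2 + 4 = 2.
Assume w(r) = -2^r + 4 for some r ≥ 1.
Then w(r+1) = 2w(r) − 4 = 2·(-2^r + 4) − 4 = -2^{r+1} + 8 − 4 = -2^{r+1} + 4.
Hence w(k) = -2^k + 4 for every k ≥ 1, by induction.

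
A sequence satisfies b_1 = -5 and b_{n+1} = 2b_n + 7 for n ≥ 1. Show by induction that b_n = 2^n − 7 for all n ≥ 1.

Base case: b_1 = -5, and 2^1 − 7 = 2 − 7 = -5.
Assume b_m = 2^m − 7 for some m ≥ 1.
Then b_{m+1} = 2b_m + 7 = 2·(2^m − 7) + 7 = 2^{m+1} − 14 + 7 = 2^{m+1} − 7.
By induction, b_n = 2^n − 7 for all n ≥ 1.

b_n = 2^n − 7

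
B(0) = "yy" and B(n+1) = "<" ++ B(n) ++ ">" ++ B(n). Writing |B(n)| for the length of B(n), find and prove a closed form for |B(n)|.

Claim: |B(n)| = 2^{n+2} − 2.

Base case: |B(0)| = 2, and 2^{0+2} − 2 = 2.
Assume |B(r)| = 2^{r+2} − 2.
Then |B(r+1)| = 1 + |B(r)| + 1 + |B(r)| = 2|B(r)| + 2 = 2(2^{r+2} − 2) + 2 = 2^{r+3} − 4 + 2 = 2^{r+3} − 2.
Hence |B(n)| = 2^{n+2} − 2 for every n ≥ 0, by induction.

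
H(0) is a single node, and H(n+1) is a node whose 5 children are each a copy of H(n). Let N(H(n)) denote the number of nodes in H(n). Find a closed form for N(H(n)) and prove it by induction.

Claim: N(H(n)) = (5^{n+1} − 1)/4.

Base case: N(H(0)) = 1, and (5^{0+1} − 1)/4 = 1.
Assume N(H(m)) = (5^{m+1} − 1)/4.
Then N(H(m+1)) = 1 + 5N(H(m)) = 1 + 5·(5^{m+1} − 1)/4 = 1 + (5^{m+2} − 5)/4 = (4 + 5^{m+2} − 5)/4 = (5^{m+2} − 1)/4.
By induction, N(H(n)) = (5^{n+1} − 1)/4 for all n ≥ 0.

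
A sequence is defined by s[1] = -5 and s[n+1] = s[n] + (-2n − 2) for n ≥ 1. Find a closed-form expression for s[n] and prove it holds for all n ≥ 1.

Claim: s[n] = -n^2 − n − 3.

Base case: s[1] = -5, and -1^2 − 1 − 3 = -5.
Assume s[j] = -j^2 − j − 3.
Then s[j+1] = s[j] + (-2j − 2) = (-j^2 − j − 3) + (-2j − 2) = -j^2 − 3j − 5,
and -(j+1)^2 − (j+1) − 3 = -j^2 − 3j − 5.
By induction, s[n] = -n^2 − n − 3 for all n ≥ 1.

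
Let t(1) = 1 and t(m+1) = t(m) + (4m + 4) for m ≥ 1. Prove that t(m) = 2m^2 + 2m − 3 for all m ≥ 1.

Base case: t(1) = 1, and 2·1^2 + 2·1 − 3 = 1.
Assume t(r) = 2r^2 + 2r − 3.
Then t(r+1) = t(r) + (4r + 4) = (2r^2 + 2r − 3) + (4r + 4) = 2r^2 + 6r + 1,
and 2·(r+1)^2 + 2·(r+1) − 3 = 2r^2 + 6r + 1.
This completes the inductive step, so t(m) = 2m^2 + 2m − 3 for all m ≥ 1.

t(m) = 2m^2 + 2m − 3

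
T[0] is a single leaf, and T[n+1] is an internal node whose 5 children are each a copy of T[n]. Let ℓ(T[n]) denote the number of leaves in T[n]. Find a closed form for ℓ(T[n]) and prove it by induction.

Claim: ℓ(T[n]) = 5^n.

Base case: ℓ(T[0]) = 1, and 5^0 = 1.
Assume ℓ(T[j]) = 5^j.
Then ℓ(T[j+1]) = 5·ℓ(T[j]) = 5·5^j = 5^{j+1}.
By induction, ℓ(T[n]) = 5^n for all n ≥ 0.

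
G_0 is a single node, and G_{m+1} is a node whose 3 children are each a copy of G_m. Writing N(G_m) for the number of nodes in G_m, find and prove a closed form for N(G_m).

Claim: N(G_m) = (3^{m+1} − 1)/2.

Base case: N(G_0) = 1, and (3^{0+1} − 1)/2 = 1.
Assume N(G_r) = (3^{r+1} − 1)/2.
Then N(G_{r+1}) = 1 + 3N(G_r) = 1 + 3·(3^{r+1} − 1)/2 = 1 + (3^{r+2} − 3)/2 = (2 + 3^{r+2} − 3)/2 = (3^{r+2} − 1)/2.
Hence N(G_m) = (3^{m+1} − 1)/2 for every m ≥ 0, by induction.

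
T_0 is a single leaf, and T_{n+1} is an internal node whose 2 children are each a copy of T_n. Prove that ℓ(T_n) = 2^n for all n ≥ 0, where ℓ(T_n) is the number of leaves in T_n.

Base case: ℓ(T_0) = 1, and 2^0 = 1.
Assume ℓ(T_j) = 2^j.
Then ℓ(T_{j+1}) = 2·ℓ(T_j) = 2·2^j = 2^{j+1}.
So the formula holds for j+1, and by induction ℓ(T_n) = 2^n for all n ≥ 0.

ℓ(T_n) = 2^n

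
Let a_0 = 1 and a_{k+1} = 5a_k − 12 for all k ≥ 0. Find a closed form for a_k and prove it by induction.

Claim: a_k = -2·5^k + 3.

Base case: a_0 = 1, and -2·5^0 + 3 = -2 + 3 = 1.
Assume a_r = -2·5^r + 3 for some r ≥ 0.
Then a_{r+1} = 5a_r − 12 = 5·(-2·5^r + 3) − 12 = -10·5^r + 15 − 12 = -2·5^{r+1} + 3.
So the formula holds for r+1, and by induction a_k = -2·5^k + 3 for all k ≥ 0.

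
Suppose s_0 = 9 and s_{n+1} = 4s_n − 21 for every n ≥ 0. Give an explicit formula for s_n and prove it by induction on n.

Claim: s_n = 2·4^n + 7.

Base case: s_0 = 9, and 2·4^0 + 7 = 2 + 7 = 9.
Assume s_k = 2·4^k + 7 for some k ≥ 0.
Then s_{k+1} = 4s_k − 21 = 4·(2·4^k + 7) − 21 = 8·4^k + 28 − 21 = 2·4^{k+1} + 7.
By induction, s_n = 2·4^n + 7 for all n ≥ 0.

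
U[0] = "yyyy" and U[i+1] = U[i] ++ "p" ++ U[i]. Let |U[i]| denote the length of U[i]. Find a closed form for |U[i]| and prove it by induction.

Claim: |U[i]| = 5·2^i − 1.

Base case: |U[0]| = 4, and 5·2^0 − 1 = 4.
Assume |U[k]| = 5·2^k − 1.
Then |U[k+1]| = |U[k]| + 1 + |U[k]| = 2|U[k]| + 1 = 2(5·2^k − 1) + 1 = 5·2^{k+1} − 2 + 1 = 5·2^{k+1} − 1.
This completes the inductive step, so |U[i]| = 5·2^i − 1 for all i ≥ 0.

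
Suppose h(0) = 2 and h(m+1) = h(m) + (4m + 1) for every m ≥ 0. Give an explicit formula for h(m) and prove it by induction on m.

Claim: h(m) = 2m^2 − m + 2.

Base case: h(0) = 2, and 2·0^2 − 0 + 2 = 2.
Assume h(k) = 2k^2 − k + 2.
Then h(k+1) = h(k) + (4k + 1) = (2k^2 − k + 2) + (4k + 1) = 2k^2 + 3k + 3,
and 2·(k+1)^2 − (k+1) + 2 = 2k^2 + 3k + 3.
Hence h(m) = 2m^2 − m + 2 for every m ≥ 0, by induction.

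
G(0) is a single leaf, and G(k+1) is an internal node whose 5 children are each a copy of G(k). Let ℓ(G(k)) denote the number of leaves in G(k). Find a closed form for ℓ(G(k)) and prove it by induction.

Claim: ℓ(G(k)) = 5^k.

Base case: ℓ(G(0)) = 1, and 5^0 = 1.
Assume ℓ(G(m)) = 5^m.
Then ℓ(G(m+1)) = 5·ℓ(G(m)) = 5·5^m = 5^{m+1}.
This completes the inductive step, so ℓ(G(k)) = 5^k for all k ≥ 0.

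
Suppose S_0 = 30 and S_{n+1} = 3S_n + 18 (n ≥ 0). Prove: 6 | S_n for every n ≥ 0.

Base case: S_0 = 30 = 6·5, so 6 | S_0.
Assume 6 | S_k, so S_k = 6t for some integer t.
Then S_{k+1} = 3S_k + 18 = 3·(6t) + 18 = 6(3t + 3), so 6 | S_{k+1}.
By induction, 6 | S_n for all n ≥ 0.

6 | S_n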